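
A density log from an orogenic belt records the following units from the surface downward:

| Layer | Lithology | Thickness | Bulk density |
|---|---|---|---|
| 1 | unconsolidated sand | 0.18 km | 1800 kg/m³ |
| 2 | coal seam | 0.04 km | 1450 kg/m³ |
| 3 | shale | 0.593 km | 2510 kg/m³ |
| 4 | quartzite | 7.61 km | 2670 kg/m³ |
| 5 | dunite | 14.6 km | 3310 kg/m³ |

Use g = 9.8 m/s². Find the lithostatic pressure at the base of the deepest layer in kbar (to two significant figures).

unconsolidated sand: 1800 kg/m³ × 9.8 m/s² × 180 m = 3.175×10^6 Pa = 0.03175 kbar
coal seam: 1450 kg/m³ × 9.8 m/s² × 40 m = 5.684×10^5 Pa = 5.684×10^-3 kbar
shale: 2510 kg/m³ × 9.8 m/s² × 593 m = 1.459×10^7 Pa = 0.1459 kbar
quartzite: 2670 kg/m³ × 9.8 m/s² × 7610 m = 1.991×10^8 Pa = 1.991 kbar
dunite: 3310 kg/m³ × 9.8 m/s² × 14600 m = 4.736×10^8 Pa = 4.736 kbar
Total = 0.03175 + 5.684×10^-3 + 0.1459 + 1.991 + 4.736 = 6.9105 kbar

6.9 kbar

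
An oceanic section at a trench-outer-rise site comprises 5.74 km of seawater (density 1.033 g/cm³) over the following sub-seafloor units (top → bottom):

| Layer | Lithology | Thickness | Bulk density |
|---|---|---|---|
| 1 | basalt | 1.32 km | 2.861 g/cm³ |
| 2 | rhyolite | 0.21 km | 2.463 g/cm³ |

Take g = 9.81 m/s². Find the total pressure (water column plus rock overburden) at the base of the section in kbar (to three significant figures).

seawater: 1033 kg/m³ × 9.81 m/s² × 5740 m = 5.817×10^7 Pa = 0.5817 kbar
basalt: 2861 kg/m³ × 9.81 m/s² × 1320 m = 3.705×10^7 Pa = 0.3705 kbar
rhyolite: 2463 kg/m³ × 9.81 m/s² × 210 m = 5.074×10^6 Pa = 0.05074 kbar
Total = 0.5817 + 0.3705 + 0.05074 = 1.0029 kbar

1.00 kbar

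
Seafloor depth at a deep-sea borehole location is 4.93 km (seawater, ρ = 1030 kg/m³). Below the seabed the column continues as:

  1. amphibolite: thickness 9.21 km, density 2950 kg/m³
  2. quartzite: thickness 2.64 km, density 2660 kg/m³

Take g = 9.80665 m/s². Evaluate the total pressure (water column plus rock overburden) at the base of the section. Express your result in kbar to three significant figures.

seawater: 1030 kg/m³ × 9.80665 m/s² × 4930 m = 4.980×10^7 Pa = 0.4980 kbar
amphibolite: 2950 kg/m³ × 9.80665 m/s² × 9210 m = 2.664×10^8 Pa = 2.664 kbar
quartzite: 2660 kg/m³ × 9.80665 m/s² × 2640 m = 6.887×10^7 Pa = 0.6887 kbar
Total = 0.4980 + 2.664 + 0.6887 = 3.8511 kbar

3.85 kbar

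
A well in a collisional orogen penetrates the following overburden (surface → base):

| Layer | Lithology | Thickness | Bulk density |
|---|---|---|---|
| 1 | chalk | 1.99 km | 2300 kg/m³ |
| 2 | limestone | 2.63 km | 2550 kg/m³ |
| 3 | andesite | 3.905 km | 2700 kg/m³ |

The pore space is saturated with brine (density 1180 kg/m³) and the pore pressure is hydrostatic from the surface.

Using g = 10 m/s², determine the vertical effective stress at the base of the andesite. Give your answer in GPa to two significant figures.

0.12 GPa

Overburden (lithostatic) stress σ_v:
chalk: 2300 kg/m³ × 10 m/s² × 1990 m = 4.577×10^7 Pa = 45.77 MPa
limestone: 2550 kg/m³ × 10 m/s² × 2630 m = 6.707×10^7 Pa = 67.06 MPa
andesite: 2700 kg/m³ × 10 m/s² × 3905 m = 1.054×10^8 Pa = 105.4 MPa
Total = 45.77 + 67.06 + 105.4 = 218.27 MPa
Pore pressure P_p = 1180 kg/m³ × 10 m/s² × 8525 m = 1.006×10^8 Pa = 100.6 MPa
Effective stress σ' = σ_v − P_p = 218.3 − 100.6 = 117.67 MPa = 0.11768 GPa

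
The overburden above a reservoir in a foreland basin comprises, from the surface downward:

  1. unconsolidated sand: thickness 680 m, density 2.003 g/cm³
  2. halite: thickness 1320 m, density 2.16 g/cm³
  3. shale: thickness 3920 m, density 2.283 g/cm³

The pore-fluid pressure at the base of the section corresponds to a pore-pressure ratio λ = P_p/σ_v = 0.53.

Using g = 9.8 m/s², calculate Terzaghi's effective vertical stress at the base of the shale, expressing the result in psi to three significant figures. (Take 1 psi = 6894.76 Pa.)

8790 psi

Overburden (lithostatic) stress σ_v:
unconsolidated sand: 2003 kg/m³ × 9.8 m/s² × 680 m = 1.335×10^7 Pa = 13.35 MPa
halite: 2160 kg/m³ × 9.8 m/s² × 1320 m = 2.794×10^7 Pa = 27.94 MPa
shale: 2283 kg/m³ × 9.8 m/s² × 3920 m = 8.770×10^7 Pa = 87.70 MPa
Total = 13.35 + 27.94 + 87.70 = 128.99 MPa
Pore pressure P_p = λ·σ_v = 0.53 × 129.0 MPa = 68.37 MPa
Effective stress σ' = σ_v − P_p = 129.0 − 68.37 = 60.627 MPa = 8793.2 psi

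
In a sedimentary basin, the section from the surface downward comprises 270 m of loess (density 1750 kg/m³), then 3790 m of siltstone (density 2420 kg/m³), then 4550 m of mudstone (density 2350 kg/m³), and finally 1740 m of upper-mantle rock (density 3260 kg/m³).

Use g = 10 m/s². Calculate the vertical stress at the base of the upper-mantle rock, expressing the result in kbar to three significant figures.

loess: 1750 kg/m³ × 10 m/s² × 270 m = 4.725×10^6 Pa = 0.04725 kbar
siltstone: 2420 kg/m³ × 10 m/s² × 3790 m = 9.172×10^7 Pa = 0.9172 kbar
mudstone: 2350 kg/m³ × 10 m/s² × 4550 m = 1.069×10^8 Pa = 1.069 kbar
upper-mantle rock: 3260 kg/m³ × 10 m/s² × 1740 m = 5.672×10^7 Pa = 0.5672 kbar
Total = 0.04725 + 0.9172 + 1.069 + 0.5672 = 2.6009 kbar

2.60 kbar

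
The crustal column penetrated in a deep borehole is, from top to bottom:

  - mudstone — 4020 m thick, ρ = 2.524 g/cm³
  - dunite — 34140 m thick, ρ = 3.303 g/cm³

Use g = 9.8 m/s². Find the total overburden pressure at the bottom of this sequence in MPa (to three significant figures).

mudstone: 2524 kg/m³ × 9.8 m/s² × 4020 m = 9.944×10^7 Pa = 99.44 MPa
dunite: 3303 kg/m³ × 9.8 m/s² × 34140 m = 1.105×10^9 Pa = 1105 MPa
Total = 99.44 + 1105 = 1204.5 MPa

1200 MPa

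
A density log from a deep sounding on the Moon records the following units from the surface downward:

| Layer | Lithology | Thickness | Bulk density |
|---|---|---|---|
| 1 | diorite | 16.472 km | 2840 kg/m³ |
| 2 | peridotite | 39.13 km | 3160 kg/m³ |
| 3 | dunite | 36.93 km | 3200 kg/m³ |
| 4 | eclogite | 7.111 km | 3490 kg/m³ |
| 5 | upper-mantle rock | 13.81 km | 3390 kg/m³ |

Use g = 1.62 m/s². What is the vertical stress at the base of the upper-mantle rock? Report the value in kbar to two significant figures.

diorite: 2840 kg/m³ × 1.62 m/s² × 16472 m = 7.578×10^7 Pa = 0.7578 kbar
peridotite: 3160 kg/m³ × 1.62 m/s² × 39130 m = 2.003×10^8 Pa = 2.003 kbar
dunite: 3200 kg/m³ × 1.62 m/s² × 36930 m = 1.914×10^8 Pa = 1.914 kbar
eclogite: 3490 kg/m³ × 1.62 m/s² × 7111 m = 4.020×10^7 Pa = 0.4020 kbar
upper-mantle rock: 3390 kg/m³ × 1.62 m/s² × 13810 m = 7.584×10^7 Pa = 0.7584 kbar
Total = 0.7578 + 2.003 + 1.914 + 0.4020 + 0.7584 = 5.8359 kbar

5.8 kbar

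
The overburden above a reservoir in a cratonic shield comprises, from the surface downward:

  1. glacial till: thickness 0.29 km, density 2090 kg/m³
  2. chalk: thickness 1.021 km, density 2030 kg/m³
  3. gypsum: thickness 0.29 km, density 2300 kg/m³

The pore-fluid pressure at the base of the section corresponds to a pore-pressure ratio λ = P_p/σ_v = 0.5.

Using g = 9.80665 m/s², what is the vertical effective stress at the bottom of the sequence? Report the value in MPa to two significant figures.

Overburden (lithostatic) stress σ_v:
glacial till: 2090 kg/m³ × 9.80665 m/s² × 290 m = 5.944×10^6 Pa = 5.944 MPa
chalk: 2030 kg/m³ × 9.80665 m/s² × 1021 m = 2.033×10^7 Pa = 20.33 MPa
gypsum: 2300 kg/m³ × 9.80665 m/s² × 290 m = 6.541×10^6 Pa = 6.541 MPa
Total = 5.944 + 20.33 + 6.541 = 32.810 MPa
Pore pressure P_p = λ·σ_v = 0.5 × 32.81 MPa = 16.41 MPa
Effective stress σ' = σ_v − P_p = 32.81 − 16.41 = 16.405 MPa

16 MPa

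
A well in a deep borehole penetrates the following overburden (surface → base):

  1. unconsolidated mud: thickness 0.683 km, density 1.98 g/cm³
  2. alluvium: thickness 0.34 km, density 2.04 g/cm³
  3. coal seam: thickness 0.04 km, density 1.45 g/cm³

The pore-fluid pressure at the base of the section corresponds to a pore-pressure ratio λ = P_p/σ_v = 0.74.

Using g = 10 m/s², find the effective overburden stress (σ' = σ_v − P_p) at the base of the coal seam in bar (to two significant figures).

Overburden (lithostatic) stress σ_v:
unconsolidated mud: 1980 kg/m³ × 10 m/s² × 683 m = 1.352×10^7 Pa = 13.52 MPa
alluvium: 2040 kg/m³ × 10 m/s² × 340 m = 6.936×10^6 Pa = 6.936 MPa
coal seam: 1450 kg/m³ × 10 m/s² × 40 m = 5.800×10^5 Pa = 0.5800 MPa
Total = 13.52 + 6.936 + 0.5800 = 21.039 MPa
Pore pressure P_p = λ·σ_v = 0.74 × 21.04 MPa = 15.57 MPa
Effective stress σ' = σ_v − P_p = 21.04 − 15.57 = 5.4702 MPa = 54.702 bar

55 bar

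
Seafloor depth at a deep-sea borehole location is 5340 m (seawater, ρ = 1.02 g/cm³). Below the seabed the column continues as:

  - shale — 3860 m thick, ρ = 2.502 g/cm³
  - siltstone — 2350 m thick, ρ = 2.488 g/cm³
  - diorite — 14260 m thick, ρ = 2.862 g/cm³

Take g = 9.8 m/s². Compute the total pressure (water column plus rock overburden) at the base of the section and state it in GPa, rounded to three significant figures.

seawater: 1020 kg/m³ × 9.8 m/s² × 5340 m = 5.338×10^7 Pa = 0.05338 GPa
shale: 2502 kg/m³ × 9.8 m/s² × 3860 m = 9.465×10^7 Pa = 0.09465 GPa
siltstone: 2488 kg/m³ × 9.8 m/s² × 2350 m = 5.730×10^7 Pa = 0.05730 GPa
diorite: 2862 kg/m³ × 9.8 m/s² × 14260 m = 4.000×10^8 Pa = 0.4000 GPa
Total = 0.05338 + 0.09465 + 0.05730 + 0.4000 = 0.60528 GPa

0.605 GPa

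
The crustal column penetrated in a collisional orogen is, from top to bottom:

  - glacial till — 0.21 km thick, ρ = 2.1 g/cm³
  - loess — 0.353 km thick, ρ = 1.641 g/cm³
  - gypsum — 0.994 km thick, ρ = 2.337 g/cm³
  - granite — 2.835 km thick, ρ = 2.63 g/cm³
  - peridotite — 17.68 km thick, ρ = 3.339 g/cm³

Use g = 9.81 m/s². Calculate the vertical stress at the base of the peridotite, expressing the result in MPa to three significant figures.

685 MPa

glacial till: 2100 kg/m³ × 9.81 m/s² × 210 m = 4.326×10^6 Pa = 4.326 MPa
loess: 1641 kg/m³ × 9.81 m/s² × 353 m = 5.683×10^6 Pa = 5.683 MPa
gypsum: 2337 kg/m³ × 9.81 m/s² × 994 m = 2.279×10^7 Pa = 22.79 MPa
granite: 2630 kg/m³ × 9.81 m/s² × 2835 m = 7.314×10^7 Pa = 73.14 MPa
peridotite: 3339 kg/m³ × 9.81 m/s² × 17680 m = 5.791×10^8 Pa = 579.1 MPa
Total = 4.326 + 5.683 + 22.79 + 73.14 + 579.1 = 685.06 MPa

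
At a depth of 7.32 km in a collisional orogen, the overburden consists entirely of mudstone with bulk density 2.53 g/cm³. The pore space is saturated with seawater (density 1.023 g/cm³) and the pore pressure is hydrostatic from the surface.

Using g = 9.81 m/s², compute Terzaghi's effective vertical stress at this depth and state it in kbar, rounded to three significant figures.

1.08 kbar

Overburden (lithostatic) stress σ_v:
mudstone: 2530 kg/m³ × 9.81 m/s² × 7320 m = 1.817×10^8 Pa = 181.7 MPa
Pore pressure P_p = 1023 kg/m³ × 9.81 m/s² × 7320 m = 7.346×10^7 Pa = 73.46 MPa
Effective stress σ' = σ_v − P_p = 181.7 − 73.46 = 108.22 MPa = 1.0822 kbar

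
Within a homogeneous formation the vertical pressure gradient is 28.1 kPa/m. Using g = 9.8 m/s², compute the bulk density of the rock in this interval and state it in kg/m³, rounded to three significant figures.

2870 kg/m³

ρ = (dP/dz)/g = 28.1 kPa/m / 9.8 m/s² = 28100 Pa/m / 9.8 m/s² = 2867.3 kg/m³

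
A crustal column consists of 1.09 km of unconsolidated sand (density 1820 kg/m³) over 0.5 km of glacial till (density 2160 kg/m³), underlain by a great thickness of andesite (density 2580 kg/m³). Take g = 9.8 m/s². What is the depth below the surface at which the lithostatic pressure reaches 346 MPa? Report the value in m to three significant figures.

Pressure at base of upper layers: 1820×9.8×1090 + 2160×9.8×500 = 3.003×10^7 Pa = 30.03 MPa
Remaining pressure to be supplied by andesite: 3.460×10^8 − 3.003×10^7 = 3.160×10^8 Pa
Additional depth in andesite = 3.160×10^8 Pa / (2580 kg/m³ × 9.8 m/s²) = 12497 m
Total depth = 1590 m + 12497 m = 14087 m

14100 m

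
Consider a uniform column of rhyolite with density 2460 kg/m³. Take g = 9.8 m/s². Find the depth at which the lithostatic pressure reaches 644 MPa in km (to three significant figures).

h = P/(ρg) = 644 MPa / (2460 kg/m³ × 9.8 m/s²) = 6.440×10^8 Pa / 24108 Pa/m = 26713 m
= 26.713 km

26.7 km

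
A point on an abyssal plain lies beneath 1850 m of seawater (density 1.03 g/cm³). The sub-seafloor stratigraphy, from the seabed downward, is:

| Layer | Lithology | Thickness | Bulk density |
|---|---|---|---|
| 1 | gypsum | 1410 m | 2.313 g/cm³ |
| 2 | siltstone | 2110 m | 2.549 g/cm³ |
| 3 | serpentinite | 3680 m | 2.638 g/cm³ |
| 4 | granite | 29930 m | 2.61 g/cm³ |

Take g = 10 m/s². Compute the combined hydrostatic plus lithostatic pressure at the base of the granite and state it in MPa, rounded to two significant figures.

seawater: 1030 kg/m³ × 10 m/s² × 1850 m = 1.905×10^7 Pa = 19.05 MPa
gypsum: 2313 kg/m³ × 10 m/s² × 1410 m = 3.261×10^7 Pa = 32.61 MPa
siltstone: 2549 kg/m³ × 10 m/s² × 2110 m = 5.378×10^7 Pa = 53.78 MPa
serpentinite: 2638 kg/m³ × 10 m/s² × 3680 m = 9.708×10^7 Pa = 97.08 MPa
granite: 2610 kg/m³ × 10 m/s² × 29930 m = 7.812×10^8 Pa = 781.2 MPa
Total = 19.05 + 32.61 + 53.78 + 97.08 + 781.2 = 983.70 MPa

980 MPa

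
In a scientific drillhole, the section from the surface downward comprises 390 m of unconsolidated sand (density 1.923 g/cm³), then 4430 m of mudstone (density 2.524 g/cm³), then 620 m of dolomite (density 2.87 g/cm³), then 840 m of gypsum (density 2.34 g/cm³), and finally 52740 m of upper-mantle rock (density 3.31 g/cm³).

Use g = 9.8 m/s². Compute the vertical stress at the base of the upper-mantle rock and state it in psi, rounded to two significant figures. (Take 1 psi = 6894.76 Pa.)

unconsolidated sand: 1923 kg/m³ × 9.8 m/s² × 390 m = 7.350×10^6 Pa = 1066 psi
mudstone: 2524 kg/m³ × 9.8 m/s² × 4430 m = 1.096×10^8 Pa = 15893 psi
dolomite: 2870 kg/m³ × 9.8 m/s² × 620 m = 1.744×10^7 Pa = 2529 psi
gypsum: 2340 kg/m³ × 9.8 m/s² × 840 m = 1.926×10^7 Pa = 2794 psi
upper-mantle rock: 3310 kg/m³ × 9.8 m/s² × 52740 m = 1.711×10^9 Pa = 2.481×10^5 psi
Total = 1066 + 15893 + 2529 + 2794 + 2.481×10^5 = 2.7041×10^5 psi

270000 psi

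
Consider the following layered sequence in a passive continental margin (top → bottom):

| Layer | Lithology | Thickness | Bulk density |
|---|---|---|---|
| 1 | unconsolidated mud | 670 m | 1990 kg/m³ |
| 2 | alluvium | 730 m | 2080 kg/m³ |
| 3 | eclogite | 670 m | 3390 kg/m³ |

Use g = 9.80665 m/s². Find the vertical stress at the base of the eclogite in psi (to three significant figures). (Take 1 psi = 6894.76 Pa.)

unconsolidated mud: 1990 kg/m³ × 9.80665 m/s² × 670 m = 1.308×10^7 Pa = 1896 psi
alluvium: 2080 kg/m³ × 9.80665 m/s² × 730 m = 1.489×10^7 Pa = 2160 psi
eclogite: 3390 kg/m³ × 9.80665 m/s² × 670 m = 2.227×10^7 Pa = 3231 psi
Total = 1896 + 2160 + 3231 = 7286.6 psi

7290 psi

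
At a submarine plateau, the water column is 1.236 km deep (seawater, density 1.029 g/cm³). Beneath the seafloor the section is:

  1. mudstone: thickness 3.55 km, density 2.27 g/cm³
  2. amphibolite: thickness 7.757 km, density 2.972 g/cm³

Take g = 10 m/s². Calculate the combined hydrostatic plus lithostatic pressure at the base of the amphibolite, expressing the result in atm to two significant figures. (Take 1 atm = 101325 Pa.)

seawater: 1029 kg/m³ × 10 m/s² × 1236 m = 1.272×10^7 Pa = 125.5 atm
mudstone: 2270 kg/m³ × 10 m/s² × 3550 m = 8.059×10^7 Pa = 795.3 atm
amphibolite: 2972 kg/m³ × 10 m/s² × 7757 m = 2.305×10^8 Pa = 2275 atm
Total = 125.5 + 795.3 + 2275 = 3196.1 atm

3200 atm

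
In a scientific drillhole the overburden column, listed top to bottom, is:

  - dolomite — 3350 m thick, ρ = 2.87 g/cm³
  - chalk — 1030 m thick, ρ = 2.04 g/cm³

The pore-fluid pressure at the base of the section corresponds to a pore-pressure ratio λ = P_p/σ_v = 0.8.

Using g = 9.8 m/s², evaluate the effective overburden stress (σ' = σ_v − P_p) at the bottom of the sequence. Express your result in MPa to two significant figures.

Overburden (lithostatic) stress σ_v:
dolomite: 2870 kg/m³ × 9.8 m/s² × 3350 m = 9.422×10^7 Pa = 94.22 MPa
chalk: 2040 kg/m³ × 9.8 m/s² × 1030 m = 2.059×10^7 Pa = 20.59 MPa
Total = 94.22 + 20.59 = 114.81 MPa
Pore pressure P_p = λ·σ_v = 0.8 × 114.8 MPa = 91.85 MPa
Effective stress σ' = σ_v − P_p = 114.8 − 91.85 = 22.963 MPa

23 MPa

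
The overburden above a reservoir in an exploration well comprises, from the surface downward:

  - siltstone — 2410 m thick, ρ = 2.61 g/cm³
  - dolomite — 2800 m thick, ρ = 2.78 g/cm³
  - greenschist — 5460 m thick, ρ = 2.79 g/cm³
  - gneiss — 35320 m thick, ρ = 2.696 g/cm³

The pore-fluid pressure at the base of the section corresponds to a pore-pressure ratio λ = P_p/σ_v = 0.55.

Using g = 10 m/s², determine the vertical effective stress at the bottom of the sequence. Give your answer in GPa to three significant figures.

0.560 GPa

Overburden (lithostatic) stress σ_v:
siltstone: 2610 kg/m³ × 10 m/s² × 2410 m = 6.290×10^7 Pa = 62.90 MPa
dolomite: 2780 kg/m³ × 10 m/s² × 2800 m = 7.784×10^7 Pa = 77.84 MPa
greenschist: 2790 kg/m³ × 10 m/s² × 5460 m = 1.523×10^8 Pa = 152.3 MPa
gneiss: 2696 kg/m³ × 10 m/s² × 35320 m = 9.522×10^8 Pa = 952.2 MPa
Total = 62.90 + 77.84 + 152.3 + 952.2 = 1245.3 MPa
Pore pressure P_p = λ·σ_v = 0.55 × 1245 MPa = 684.9 MPa
Effective stress σ' = σ_v − P_p = 1245 − 684.9 = 560.39 MPa = 0.56039 GPa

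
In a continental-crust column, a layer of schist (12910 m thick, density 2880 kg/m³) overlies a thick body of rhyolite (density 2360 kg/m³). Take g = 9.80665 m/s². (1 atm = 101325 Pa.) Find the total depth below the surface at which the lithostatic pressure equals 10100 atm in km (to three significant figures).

Pressure at base of upper layers: 2880×9.80665×12910 = 3.646×10^8 Pa = 3599 atm
Remaining pressure to be supplied by rhyolite: 1.023×10^9 − 3.646×10^8 = 6.588×10^8 Pa
Additional depth in rhyolite = 6.588×10^8 Pa / (2360 kg/m³ × 9.80665 m/s²) = 28464 m
Total depth = 12910 m + 28464 m = 41374 m
= 41.374 km

41.4 km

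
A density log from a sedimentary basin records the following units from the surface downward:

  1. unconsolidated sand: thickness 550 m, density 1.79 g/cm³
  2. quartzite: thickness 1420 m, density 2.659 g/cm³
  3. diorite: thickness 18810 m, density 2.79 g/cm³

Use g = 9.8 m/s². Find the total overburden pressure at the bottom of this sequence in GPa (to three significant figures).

unconsolidated sand: 1790 kg/m³ × 9.8 m/s² × 550 m = 9.648×10^6 Pa = 9.648×10^-3 GPa
quartzite: 2659 kg/m³ × 9.8 m/s² × 1420 m = 3.700×10^7 Pa = 0.03700 GPa
diorite: 2790 kg/m³ × 9.8 m/s² × 18810 m = 5.143×10^8 Pa = 0.5143 GPa
Total = 9.648×10^-3 + 0.03700 + 0.5143 = 0.56095 GPa

0.561 GPa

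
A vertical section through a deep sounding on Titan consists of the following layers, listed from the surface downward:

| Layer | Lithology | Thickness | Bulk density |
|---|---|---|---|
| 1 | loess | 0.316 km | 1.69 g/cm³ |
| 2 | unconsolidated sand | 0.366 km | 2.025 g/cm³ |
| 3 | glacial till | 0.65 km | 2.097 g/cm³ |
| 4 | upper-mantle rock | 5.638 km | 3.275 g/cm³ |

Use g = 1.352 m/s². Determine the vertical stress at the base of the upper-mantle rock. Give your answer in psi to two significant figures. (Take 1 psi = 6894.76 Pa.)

loess: 1690 kg/m³ × 1.352 m/s² × 316 m = 7.220×10^5 Pa = 104.7 psi
unconsolidated sand: 2025 kg/m³ × 1.352 m/s² × 366 m = 1.002×10^6 Pa = 145.3 psi
glacial till: 2097 kg/m³ × 1.352 m/s² × 650 m = 1.843×10^6 Pa = 267.3 psi
upper-mantle rock: 3275 kg/m³ × 1.352 m/s² × 5638 m = 2.496×10^7 Pa = 3621 psi
Total = 104.7 + 145.3 + 267.3 + 3621 = 4138.0 psi

4100 psi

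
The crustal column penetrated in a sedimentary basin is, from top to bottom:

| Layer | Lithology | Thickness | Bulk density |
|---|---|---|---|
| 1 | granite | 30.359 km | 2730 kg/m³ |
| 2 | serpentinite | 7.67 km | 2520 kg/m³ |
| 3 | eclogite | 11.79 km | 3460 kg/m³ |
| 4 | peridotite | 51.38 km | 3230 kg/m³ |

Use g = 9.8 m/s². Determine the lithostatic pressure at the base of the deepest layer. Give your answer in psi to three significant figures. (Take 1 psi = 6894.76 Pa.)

439000 psi

granite: 2730 kg/m³ × 9.8 m/s² × 30359 m = 8.122×10^8 Pa = 1.178×10^5 psi
serpentinite: 2520 kg/m³ × 9.8 m/s² × 7670 m = 1.894×10^8 Pa = 27473 psi
eclogite: 3460 kg/m³ × 9.8 m/s² × 11790 m = 3.998×10^8 Pa = 57983 psi
peridotite: 3230 kg/m³ × 9.8 m/s² × 51380 m = 1.626×10^9 Pa = 2.359×10^5 psi
Total = 1.178×10^5 + 27473 + 57983 + 2.359×10^5 = 4.3915×10^5 psi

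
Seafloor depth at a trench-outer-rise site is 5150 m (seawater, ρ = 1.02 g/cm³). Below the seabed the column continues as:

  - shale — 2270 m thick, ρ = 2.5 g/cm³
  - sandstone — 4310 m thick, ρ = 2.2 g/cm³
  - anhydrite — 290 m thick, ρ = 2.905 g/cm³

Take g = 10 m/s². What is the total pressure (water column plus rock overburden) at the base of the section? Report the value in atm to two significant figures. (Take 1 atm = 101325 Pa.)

seawater: 1020 kg/m³ × 10 m/s² × 5150 m = 5.253×10^7 Pa = 518.4 atm
shale: 2500 kg/m³ × 10 m/s² × 2270 m = 5.675×10^7 Pa = 560.1 atm
sandstone: 2200 kg/m³ × 10 m/s² × 4310 m = 9.482×10^7 Pa = 935.8 atm
anhydrite: 2905 kg/m³ × 10 m/s² × 290 m = 8.425×10^6 Pa = 83.14 atm
Total = 518.4 + 560.1 + 935.8 + 83.14 = 2097.5 atm

2100 atm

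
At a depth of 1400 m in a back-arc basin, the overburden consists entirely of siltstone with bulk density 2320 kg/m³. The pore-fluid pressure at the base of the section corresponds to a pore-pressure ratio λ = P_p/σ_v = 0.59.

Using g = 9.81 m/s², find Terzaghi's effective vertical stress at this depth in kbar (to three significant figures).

0.131 kbar

Overburden (lithostatic) stress σ_v:
siltstone: 2320 kg/m³ × 9.81 m/s² × 1400 m = 3.186×10^7 Pa = 31.86 MPa
Pore pressure P_p = λ·σ_v = 0.59 × 31.86 MPa = 18.80 MPa
Effective stress σ' = σ_v − P_p = 31.86 − 18.80 = 13.064 MPa = 0.13064 kbar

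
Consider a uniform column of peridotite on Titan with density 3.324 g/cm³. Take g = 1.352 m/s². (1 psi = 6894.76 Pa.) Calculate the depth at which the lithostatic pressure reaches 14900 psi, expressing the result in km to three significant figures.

22.9 km

h = P/(ρg) = 14900 psi / (3324 kg/m³ × 1.352 m/s²) = 1.027×10^8 Pa / 4494.0 Pa/m = 22860 m
= 22.860 km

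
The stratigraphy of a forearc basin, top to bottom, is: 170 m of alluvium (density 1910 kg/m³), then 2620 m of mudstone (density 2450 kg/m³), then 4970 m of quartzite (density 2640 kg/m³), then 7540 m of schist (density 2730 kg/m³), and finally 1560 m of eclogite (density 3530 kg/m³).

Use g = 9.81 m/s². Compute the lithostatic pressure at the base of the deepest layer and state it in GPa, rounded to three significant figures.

alluvium: 1910 kg/m³ × 9.81 m/s² × 170 m = 3.185×10^6 Pa = 3.185×10^-3 GPa
mudstone: 2450 kg/m³ × 9.81 m/s² × 2620 m = 6.297×10^7 Pa = 0.06297 GPa
quartzite: 2640 kg/m³ × 9.81 m/s² × 4970 m = 1.287×10^8 Pa = 0.1287 GPa
schist: 2730 kg/m³ × 9.81 m/s² × 7540 m = 2.019×10^8 Pa = 0.2019 GPa
eclogite: 3530 kg/m³ × 9.81 m/s² × 1560 m = 5.402×10^7 Pa = 0.05402 GPa
Total = 3.185×10^-3 + 0.06297 + 0.1287 + 0.2019 + 0.05402 = 0.45082 GPa

0.451 GPa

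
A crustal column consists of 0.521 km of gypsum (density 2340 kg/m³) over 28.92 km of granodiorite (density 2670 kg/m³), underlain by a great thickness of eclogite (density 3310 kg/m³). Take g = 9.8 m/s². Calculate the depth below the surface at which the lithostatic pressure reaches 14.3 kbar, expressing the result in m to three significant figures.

Pressure at base of upper layers: 2340×9.8×521 + 2670×9.8×28920 = 7.687×10^8 Pa = 7.687 kbar
Remaining pressure to be supplied by eclogite: 1.430×10^9 − 7.687×10^8 = 6.613×10^8 Pa
Additional depth in eclogite = 6.613×10^8 Pa / (3310 kg/m³ × 9.8 m/s²) = 20388 m
Total depth = 29441 m + 20388 m = 49829 m

49800 m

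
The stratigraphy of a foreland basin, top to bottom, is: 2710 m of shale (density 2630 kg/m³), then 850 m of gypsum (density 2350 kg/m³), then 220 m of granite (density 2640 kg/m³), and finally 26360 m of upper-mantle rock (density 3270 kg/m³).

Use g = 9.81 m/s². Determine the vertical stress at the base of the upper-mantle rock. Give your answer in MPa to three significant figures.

shale: 2630 kg/m³ × 9.81 m/s² × 2710 m = 6.992×10^7 Pa = 69.92 MPa
gypsum: 2350 kg/m³ × 9.81 m/s² × 850 m = 1.960×10^7 Pa = 19.60 MPa
granite: 2640 kg/m³ × 9.81 m/s² × 220 m = 5.698×10^6 Pa = 5.698 MPa
upper-mantle rock: 3270 kg/m³ × 9.81 m/s² × 26360 m = 8.456×10^8 Pa = 845.6 MPa
Total = 69.92 + 19.60 + 5.698 + 845.6 = 940.81 MPa

941 MPa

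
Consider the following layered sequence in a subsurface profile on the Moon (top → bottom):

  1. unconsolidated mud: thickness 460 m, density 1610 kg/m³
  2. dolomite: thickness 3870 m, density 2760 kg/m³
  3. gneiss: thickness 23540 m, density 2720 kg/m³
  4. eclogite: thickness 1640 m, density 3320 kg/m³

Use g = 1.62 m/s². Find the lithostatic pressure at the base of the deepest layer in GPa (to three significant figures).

unconsolidated mud: 1610 kg/m³ × 1.62 m/s² × 460 m = 1.200×10^6 Pa = 1.200×10^-3 GPa
dolomite: 2760 kg/m³ × 1.62 m/s² × 3870 m = 1.730×10^7 Pa = 0.01730 GPa
gneiss: 2720 kg/m³ × 1.62 m/s² × 23540 m = 1.037×10^8 Pa = 0.1037 GPa
eclogite: 3320 kg/m³ × 1.62 m/s² × 1640 m = 8.821×10^6 Pa = 8.821×10^-3 GPa
Total = 1.200×10^-3 + 0.01730 + 0.1037 + 8.821×10^-3 = 0.13105 GPa

0.131 GPa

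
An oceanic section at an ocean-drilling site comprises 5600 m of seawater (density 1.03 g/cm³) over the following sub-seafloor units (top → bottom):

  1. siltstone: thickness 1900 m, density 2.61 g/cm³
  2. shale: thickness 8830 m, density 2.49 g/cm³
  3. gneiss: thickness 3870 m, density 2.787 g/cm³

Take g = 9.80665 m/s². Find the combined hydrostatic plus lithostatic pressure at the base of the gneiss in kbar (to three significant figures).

seawater: 1030 kg/m³ × 9.80665 m/s² × 5600 m = 5.656×10^7 Pa = 0.5656 kbar
siltstone: 2610 kg/m³ × 9.80665 m/s² × 1900 m = 4.863×10^7 Pa = 0.4863 kbar
shale: 2490 kg/m³ × 9.80665 m/s² × 8830 m = 2.156×10^8 Pa = 2.156 kbar
gneiss: 2787 kg/m³ × 9.80665 m/s² × 3870 m = 1.058×10^8 Pa = 1.058 kbar
Total = 0.5656 + 0.4863 + 2.156 + 1.058 = 4.2658 kbar

4.27 kbar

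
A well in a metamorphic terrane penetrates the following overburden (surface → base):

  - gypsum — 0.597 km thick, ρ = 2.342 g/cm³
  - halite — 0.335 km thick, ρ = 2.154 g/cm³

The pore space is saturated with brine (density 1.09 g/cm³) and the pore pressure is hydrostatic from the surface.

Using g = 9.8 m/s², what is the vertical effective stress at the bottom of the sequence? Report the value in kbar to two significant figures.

0.11 kbar

Overburden (lithostatic) stress σ_v:
gypsum: 2342 kg/m³ × 9.8 m/s² × 597 m = 1.370×10^7 Pa = 13.70 MPa
halite: 2154 kg/m³ × 9.8 m/s² × 335 m = 7.072×10^6 Pa = 7.072 MPa
Total = 13.70 + 7.072 = 20.774 MPa
Pore pressure P_p = 1090 kg/m³ × 9.8 m/s² × 932 m = 9.956×10^6 Pa = 9.956 MPa
Effective stress σ' = σ_v − P_p = 20.77 − 9.956 = 10.818 MPa = 0.10818 kbar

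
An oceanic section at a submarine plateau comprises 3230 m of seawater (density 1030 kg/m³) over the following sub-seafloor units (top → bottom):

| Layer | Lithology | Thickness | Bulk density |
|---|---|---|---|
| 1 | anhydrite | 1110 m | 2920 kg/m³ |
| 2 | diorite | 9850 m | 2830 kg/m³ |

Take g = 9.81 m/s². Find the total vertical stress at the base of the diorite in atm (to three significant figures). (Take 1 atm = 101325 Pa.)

3330 atm

seawater: 1030 kg/m³ × 9.81 m/s² × 3230 m = 3.264×10^7 Pa = 322.1 atm
anhydrite: 2920 kg/m³ × 9.81 m/s² × 1110 m = 3.180×10^7 Pa = 313.8 atm
diorite: 2830 kg/m³ × 9.81 m/s² × 9850 m = 2.735×10^8 Pa = 2699 atm
Total = 322.1 + 313.8 + 2699 = 3334.7 atm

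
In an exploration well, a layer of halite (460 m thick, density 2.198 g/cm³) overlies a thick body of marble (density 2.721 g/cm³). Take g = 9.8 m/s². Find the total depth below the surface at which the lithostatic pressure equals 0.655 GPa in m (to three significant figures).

Pressure at base of upper layers: 2198×9.8×460 = 9.909×10^6 Pa = 9.909×10^-3 GPa
Remaining pressure to be supplied by marble: 6.550×10^8 − 9.909×10^6 = 6.451×10^8 Pa
Additional depth in marble = 6.451×10^8 Pa / (2721 kg/m³ × 9.8 m/s²) = 24192 m
Total depth = 460 m + 24192 m = 24652 m

24700 m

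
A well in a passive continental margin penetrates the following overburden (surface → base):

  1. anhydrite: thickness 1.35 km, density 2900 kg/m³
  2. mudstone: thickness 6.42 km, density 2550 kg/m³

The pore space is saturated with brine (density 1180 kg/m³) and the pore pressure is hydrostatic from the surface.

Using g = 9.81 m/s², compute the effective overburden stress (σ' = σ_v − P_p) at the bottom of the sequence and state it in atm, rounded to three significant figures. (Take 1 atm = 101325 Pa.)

1080 atm

Overburden (lithostatic) stress σ_v:
anhydrite: 2900 kg/m³ × 9.81 m/s² × 1350 m = 3.841×10^7 Pa = 38.41 MPa
mudstone: 2550 kg/m³ × 9.81 m/s² × 6420 m = 1.606×10^8 Pa = 160.6 MPa
Total = 38.41 + 160.6 = 199.01 MPa
Pore pressure P_p = 1180 kg/m³ × 9.81 m/s² × 7770 m = 8.994×10^7 Pa = 89.94 MPa
Effective stress σ' = σ_v − P_p = 199.0 − 89.94 = 109.06 MPa = 1076.4 atm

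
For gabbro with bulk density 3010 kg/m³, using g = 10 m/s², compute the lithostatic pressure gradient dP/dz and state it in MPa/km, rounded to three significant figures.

dP/dz = ρg = 3010 kg/m³ × 10 m/s² = 30100 Pa/m
= 30100 Pa/m × (1 MPa/km / 1000.0 Pa/m) = 30.100 MPa/km

30.1 MPa/km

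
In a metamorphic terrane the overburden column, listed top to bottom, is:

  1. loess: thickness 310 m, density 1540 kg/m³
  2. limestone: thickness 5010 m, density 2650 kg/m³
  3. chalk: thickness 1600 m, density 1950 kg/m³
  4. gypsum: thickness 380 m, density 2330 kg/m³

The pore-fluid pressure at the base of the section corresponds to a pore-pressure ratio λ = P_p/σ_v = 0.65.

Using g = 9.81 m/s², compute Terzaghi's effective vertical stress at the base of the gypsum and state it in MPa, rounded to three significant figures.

61.0 MPa

Overburden (lithostatic) stress σ_v:
loess: 1540 kg/m³ × 9.81 m/s² × 310 m = 4.683×10^6 Pa = 4.683 MPa
limestone: 2650 kg/m³ × 9.81 m/s² × 5010 m = 1.302×10^8 Pa = 130.2 MPa
chalk: 1950 kg/m³ × 9.81 m/s² × 1600 m = 3.061×10^7 Pa = 30.61 MPa
gypsum: 2330 kg/m³ × 9.81 m/s² × 380 m = 8.686×10^6 Pa = 8.686 MPa
Total = 4.683 + 130.2 + 30.61 + 8.686 = 174.22 MPa
Pore pressure P_p = λ·σ_v = 0.65 × 174.2 MPa = 113.2 MPa
Effective stress σ' = σ_v − P_p = 174.2 − 113.2 = 60.977 MPa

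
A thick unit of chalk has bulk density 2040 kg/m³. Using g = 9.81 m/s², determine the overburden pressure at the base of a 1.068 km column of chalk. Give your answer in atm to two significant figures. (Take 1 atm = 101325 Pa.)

210 atm

chalk: 2040 kg/m³ × 9.81 m/s² × 1068 m = 2.137×10^7 Pa = 210.9 atm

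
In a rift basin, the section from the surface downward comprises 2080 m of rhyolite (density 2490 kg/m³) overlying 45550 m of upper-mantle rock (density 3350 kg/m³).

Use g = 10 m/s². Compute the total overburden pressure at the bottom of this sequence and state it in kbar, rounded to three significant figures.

rhyolite: 2490 kg/m³ × 10 m/s² × 2080 m = 5.179×10^7 Pa = 0.5179 kbar
upper-mantle rock: 3350 kg/m³ × 10 m/s² × 45550 m = 1.526×10^9 Pa = 15.26 kbar
Total = 0.5179 + 15.26 = 15.777 kbar

15.8 kbar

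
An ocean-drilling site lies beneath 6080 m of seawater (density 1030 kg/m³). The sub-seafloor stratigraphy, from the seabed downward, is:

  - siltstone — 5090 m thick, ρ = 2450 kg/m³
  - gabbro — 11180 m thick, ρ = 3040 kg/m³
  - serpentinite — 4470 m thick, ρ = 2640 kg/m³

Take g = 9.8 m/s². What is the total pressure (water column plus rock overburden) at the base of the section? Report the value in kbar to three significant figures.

seawater: 1030 kg/m³ × 9.8 m/s² × 6080 m = 6.137×10^7 Pa = 0.6137 kbar
siltstone: 2450 kg/m³ × 9.8 m/s² × 5090 m = 1.222×10^8 Pa = 1.222 kbar
gabbro: 3040 kg/m³ × 9.8 m/s² × 11180 m = 3.331×10^8 Pa = 3.331 kbar
serpentinite: 2640 kg/m³ × 9.8 m/s² × 4470 m = 1.156×10^8 Pa = 1.156 kbar
Total = 0.6137 + 1.222 + 3.331 + 1.156 = 6.3230 kbar

6.32 kbar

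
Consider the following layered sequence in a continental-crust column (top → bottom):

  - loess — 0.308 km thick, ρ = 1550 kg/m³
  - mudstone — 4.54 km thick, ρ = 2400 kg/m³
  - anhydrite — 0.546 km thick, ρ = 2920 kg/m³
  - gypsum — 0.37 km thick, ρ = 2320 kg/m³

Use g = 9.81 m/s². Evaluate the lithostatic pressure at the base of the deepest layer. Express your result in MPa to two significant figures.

loess: 1550 kg/m³ × 9.81 m/s² × 308 m = 4.683×10^6 Pa = 4.683 MPa
mudstone: 2400 kg/m³ × 9.81 m/s² × 4540 m = 1.069×10^8 Pa = 106.9 MPa
anhydrite: 2920 kg/m³ × 9.81 m/s² × 546 m = 1.564×10^7 Pa = 15.64 MPa
gypsum: 2320 kg/m³ × 9.81 m/s² × 370 m = 8.421×10^6 Pa = 8.421 MPa
Total = 4.683 + 106.9 + 15.64 + 8.421 = 135.63 MPa

140 MPa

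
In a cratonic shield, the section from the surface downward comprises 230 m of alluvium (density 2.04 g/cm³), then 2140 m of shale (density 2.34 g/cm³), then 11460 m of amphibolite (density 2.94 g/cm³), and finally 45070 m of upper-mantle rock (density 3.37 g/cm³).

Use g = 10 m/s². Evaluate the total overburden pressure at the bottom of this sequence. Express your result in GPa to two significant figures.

1.9 GPa

alluvium: 2040 kg/m³ × 10 m/s² × 230 m = 4.692×10^6 Pa = 4.692×10^-3 GPa
shale: 2340 kg/m³ × 10 m/s² × 2140 m = 5.008×10^7 Pa = 0.05008 GPa
amphibolite: 2940 kg/m³ × 10 m/s² × 11460 m = 3.369×10^8 Pa = 0.3369 GPa
upper-mantle rock: 3370 kg/m³ × 10 m/s² × 45070 m = 1.519×10^9 Pa = 1.519 GPa
Total = 4.692×10^-3 + 0.05008 + 0.3369 + 1.519 = 1.9106 GPa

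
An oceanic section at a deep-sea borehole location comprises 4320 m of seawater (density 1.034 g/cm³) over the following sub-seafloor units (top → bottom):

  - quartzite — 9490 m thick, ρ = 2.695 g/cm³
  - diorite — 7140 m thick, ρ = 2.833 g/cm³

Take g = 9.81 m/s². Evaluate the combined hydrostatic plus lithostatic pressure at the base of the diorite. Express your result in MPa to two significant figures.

490 MPa

seawater: 1034 kg/m³ × 9.81 m/s² × 4320 m = 4.382×10^7 Pa = 43.82 MPa
quartzite: 2695 kg/m³ × 9.81 m/s² × 9490 m = 2.509×10^8 Pa = 250.9 MPa
diorite: 2833 kg/m³ × 9.81 m/s² × 7140 m = 1.984×10^8 Pa = 198.4 MPa
Total = 43.82 + 250.9 + 198.4 = 493.15 MPa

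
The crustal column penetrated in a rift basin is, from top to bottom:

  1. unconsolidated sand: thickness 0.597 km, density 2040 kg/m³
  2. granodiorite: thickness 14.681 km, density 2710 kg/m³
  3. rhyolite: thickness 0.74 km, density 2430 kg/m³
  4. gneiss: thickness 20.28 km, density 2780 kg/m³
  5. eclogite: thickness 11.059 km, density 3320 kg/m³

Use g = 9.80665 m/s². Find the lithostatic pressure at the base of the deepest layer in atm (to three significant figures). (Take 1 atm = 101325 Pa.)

unconsolidated sand: 2040 kg/m³ × 9.80665 m/s² × 597 m = 1.194×10^7 Pa = 117.9 atm
granodiorite: 2710 kg/m³ × 9.80665 m/s² × 14681 m = 3.902×10^8 Pa = 3851 atm
rhyolite: 2430 kg/m³ × 9.80665 m/s² × 740 m = 1.763×10^7 Pa = 174.0 atm
gneiss: 2780 kg/m³ × 9.80665 m/s² × 20280 m = 5.529×10^8 Pa = 5457 atm
eclogite: 3320 kg/m³ × 9.80665 m/s² × 11059 m = 3.601×10^8 Pa = 3554 atm
Total = 117.9 + 3851 + 174.0 + 5457 + 3554 = 13153 atm

13200 atm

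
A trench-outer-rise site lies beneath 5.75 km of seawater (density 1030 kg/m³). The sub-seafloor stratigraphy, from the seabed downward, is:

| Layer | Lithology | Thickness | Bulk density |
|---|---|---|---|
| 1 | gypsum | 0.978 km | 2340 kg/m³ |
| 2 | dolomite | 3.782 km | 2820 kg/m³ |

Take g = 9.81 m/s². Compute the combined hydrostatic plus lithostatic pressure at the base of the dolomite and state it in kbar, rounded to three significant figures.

seawater: 1030 kg/m³ × 9.81 m/s² × 5750 m = 5.810×10^7 Pa = 0.5810 kbar
gypsum: 2340 kg/m³ × 9.81 m/s² × 978 m = 2.245×10^7 Pa = 0.2245 kbar
dolomite: 2820 kg/m³ × 9.81 m/s² × 3782 m = 1.046×10^8 Pa = 1.046 kbar
Total = 0.5810 + 0.2245 + 1.046 = 1.8518 kbar

1.85 kbar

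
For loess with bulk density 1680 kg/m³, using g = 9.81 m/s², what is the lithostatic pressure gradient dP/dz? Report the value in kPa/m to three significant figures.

16.5 kPa/m

dP/dz = ρg = 1680 kg/m³ × 9.81 m/s² = 16481 Pa/m
= 16481 Pa/m × (1 kPa/m / 1000.0 Pa/m) = 16.481 kPa/m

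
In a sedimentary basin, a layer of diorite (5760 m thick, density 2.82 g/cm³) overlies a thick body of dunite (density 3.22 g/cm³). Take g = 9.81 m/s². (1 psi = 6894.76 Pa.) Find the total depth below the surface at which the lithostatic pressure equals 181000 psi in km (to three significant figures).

Pressure at base of upper layers: 2820×9.81×5760 = 1.593×10^8 Pa = 23111 psi
Remaining pressure to be supplied by dunite: 1.248×10^9 − 1.593×10^8 = 1.089×10^9 Pa
Additional depth in dunite = 1.089×10^9 Pa / (3220 kg/m³ × 9.81 m/s²) = 34462 m
Total depth = 5760 m + 34462 m = 40222 m
= 40.222 km

40.2 km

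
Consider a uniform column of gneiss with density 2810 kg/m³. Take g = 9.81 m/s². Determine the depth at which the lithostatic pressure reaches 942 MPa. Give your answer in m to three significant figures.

h = P/(ρg) = 942 MPa / (2810 kg/m³ × 9.81 m/s²) = 9.420×10^8 Pa / 27566 Pa/m = 34172 m

34200 m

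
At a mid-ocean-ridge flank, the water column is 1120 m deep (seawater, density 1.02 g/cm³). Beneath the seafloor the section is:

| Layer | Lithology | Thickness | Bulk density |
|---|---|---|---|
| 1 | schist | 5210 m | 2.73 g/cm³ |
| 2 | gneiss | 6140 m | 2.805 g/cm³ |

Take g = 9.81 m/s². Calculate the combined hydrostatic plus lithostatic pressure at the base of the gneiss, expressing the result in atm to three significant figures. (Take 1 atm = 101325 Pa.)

3160 atm

seawater: 1020 kg/m³ × 9.81 m/s² × 1120 m = 1.121×10^7 Pa = 110.6 atm
schist: 2730 kg/m³ × 9.81 m/s² × 5210 m = 1.395×10^8 Pa = 1377 atm
gneiss: 2805 kg/m³ × 9.81 m/s² × 6140 m = 1.690×10^8 Pa = 1667 atm
Total = 110.6 + 1377 + 1667 = 3155.1 atm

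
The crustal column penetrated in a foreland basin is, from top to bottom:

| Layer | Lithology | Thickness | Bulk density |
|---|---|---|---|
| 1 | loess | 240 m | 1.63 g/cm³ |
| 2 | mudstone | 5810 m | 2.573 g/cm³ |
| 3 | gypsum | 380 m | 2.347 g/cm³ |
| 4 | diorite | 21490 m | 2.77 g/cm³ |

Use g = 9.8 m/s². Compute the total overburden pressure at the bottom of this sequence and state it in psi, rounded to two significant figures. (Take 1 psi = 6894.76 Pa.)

110000 psi

loess: 1630 kg/m³ × 9.8 m/s² × 240 m = 3.834×10^6 Pa = 556.0 psi
mudstone: 2573 kg/m³ × 9.8 m/s² × 5810 m = 1.465×10^8 Pa = 21248 psi
gypsum: 2347 kg/m³ × 9.8 m/s² × 380 m = 8.740×10^6 Pa = 1268 psi
diorite: 2770 kg/m³ × 9.8 m/s² × 21490 m = 5.834×10^8 Pa = 84610 psi
Total = 556.0 + 21248 + 1268 + 84610 = 1.0768×10^5 psi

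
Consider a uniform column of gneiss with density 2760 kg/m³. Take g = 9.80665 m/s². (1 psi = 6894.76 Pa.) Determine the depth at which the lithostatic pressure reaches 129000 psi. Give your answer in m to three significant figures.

h = P/(ρg) = 129000 psi / (2760 kg/m³ × 9.80665 m/s²) = 8.894×10^8 Pa / 27066 Pa/m = 32861 m

32900 m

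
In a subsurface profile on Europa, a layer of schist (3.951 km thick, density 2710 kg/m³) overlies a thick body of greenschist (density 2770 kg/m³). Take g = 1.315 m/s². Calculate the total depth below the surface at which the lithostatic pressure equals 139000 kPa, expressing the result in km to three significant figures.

38.2 km

Pressure at base of upper layers: 2710×1.315×3951 = 1.408×10^7 Pa = 14080 kPa
Remaining pressure to be supplied by greenschist: 1.390×10^8 − 1.408×10^7 = 1.249×10^8 Pa
Additional depth in greenschist = 1.249×10^8 Pa / (2770 kg/m³ × 1.315 m/s²) = 34295 m
Total depth = 3951 m + 34295 m = 38246 m
= 38.246 km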